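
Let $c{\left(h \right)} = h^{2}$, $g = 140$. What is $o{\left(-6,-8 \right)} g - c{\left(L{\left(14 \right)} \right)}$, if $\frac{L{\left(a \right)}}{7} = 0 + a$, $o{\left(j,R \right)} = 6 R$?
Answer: $-16324$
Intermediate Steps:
$L{\left(a \right)} = 7 a$ ($L{\left(a \right)} = 7 \left(0 + a\right) = 7 a$)
$o{\left(-6,-8 \right)} g - c{\left(L{\left(14 \right)} \right)} = 6 \left(-8\right) 140 - \left(7 \cdot 14\right)^{2} = \left(-48\right) 140 - 98^{2} = -6720 - 9604 = -16324$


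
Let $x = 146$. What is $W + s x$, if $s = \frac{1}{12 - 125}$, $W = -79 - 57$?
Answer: $- \frac{15514}{113} \approx -137.29$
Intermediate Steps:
$W = -136$
$s = - \frac{1}{113}$ ($s = \frac{1}{-113} = - \frac{1}{113} \approx -0.0088496$)
$W + s x = -136 - \frac{146}{113} = - \frac{15514}{113}$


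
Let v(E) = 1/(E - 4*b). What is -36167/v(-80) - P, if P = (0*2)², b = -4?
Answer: 2314688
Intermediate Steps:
v(E) = 1/(16 + E) (v(E) = 1/(E - 4*(-4)) = 1/(E + 16) = 1/(16 + E))
P = 0 (P = 0² = 0)
-36167/v(-80) - P = -36167/(1/(16 - 80)) - 1*0 = -36167/(1/(-64)) + 0 = -36167/(-1/64) + 0 = -36167*(-64) + 0 = 2314688 + 0 = 2314688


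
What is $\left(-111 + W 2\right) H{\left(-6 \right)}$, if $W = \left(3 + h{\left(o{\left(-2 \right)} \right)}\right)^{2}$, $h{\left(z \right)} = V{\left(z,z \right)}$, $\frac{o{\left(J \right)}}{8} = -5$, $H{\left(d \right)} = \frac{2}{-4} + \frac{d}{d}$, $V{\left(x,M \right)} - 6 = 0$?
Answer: $\frac{51}{2} \approx 25.5$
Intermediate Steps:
$V{\left(x,M \right)} = 6$ ($V{\left(x,M \right)} = 6 + 0 = 6$)
$H{\left(d \right)} = \frac{1}{2}$ ($H{\left(d \right)} = 2 \left(- \frac{1}{4}\right) + 1 = - \frac{1}{2} + 1 = \frac{1}{2}$)
$o{\left(J \right)} = -40$ ($o{\left(J \right)} = 8 \left(-5\right) = -40$)
$h{\left(z \right)} = 6$
$W = 81$ ($W = \left(3 + 6\right)^{2} = 9^{2} = 81$)
$\left(-111 + W 2\right) H{\left(-6 \right)} = \left(-111 + 81 \cdot 2\right) \frac{1}{2} = \left(-111 + 162\right) \frac{1}{2} = 51 \cdot \frac{1}{2} = \frac{51}{2}$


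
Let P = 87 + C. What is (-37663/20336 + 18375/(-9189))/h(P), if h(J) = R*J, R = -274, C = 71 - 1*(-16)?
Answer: 239919769/2969698373568 ≈ 8.0789e-5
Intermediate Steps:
C = 87 (C = 71 + 16 = 87)
P = 174 (P = 87 + 87 = 174)
h(J) = -274*J
(-37663/20336 + 18375/(-9189))/h(P) = (-37663/20336 + 18375/(-9189))/((-274*174)) = (-37663*1/20336 + 18375*(-1/9189))/(-47676) = (-37663/20336 - 6125/3063)*(-1/47676) = -239919769/62289168*(-1/47676) = 239919769/2969698373568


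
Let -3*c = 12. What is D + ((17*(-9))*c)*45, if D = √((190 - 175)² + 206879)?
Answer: 27540 + 16*√809 ≈ 27995.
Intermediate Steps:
c = -4 (c = -⅓*12 = -4)
D = 16*√809 (D = √(15² + 206879) = √(225 + 206879) = √207104 = 16*√809 ≈ 455.09)
D + ((17*(-9))*c)*45 = 16*√809 + ((17*(-9))*(-4))*45 = 16*√809 - 153*(-4)*45 = 16*√809 + 612*45 = 16*√809 + 27540 = 27540 + 16*√809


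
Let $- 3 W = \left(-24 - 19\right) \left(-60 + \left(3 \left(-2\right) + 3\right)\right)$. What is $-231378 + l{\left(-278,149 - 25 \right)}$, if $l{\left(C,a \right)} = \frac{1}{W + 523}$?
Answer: $- \frac{87923641}{380} \approx -2.3138 \cdot 10^{5}$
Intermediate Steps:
$W = -903$ ($W = - \frac{\left(-24 - 19\right) \left(-60 + \left(3 \left(-2\right) + 3\right)\right)}{3} = - \frac{\left(-43\right) \left(-60 + \left(-6 + 3\right)\right)}{3} = - \frac{\left(-43\right) \left(-60 - 3\right)}{3} = - \frac{\left(-43\right) \left(-63\right)}{3} = \left(- \frac{1}{3}\right) 2709 = -903$)
$l{\left(C,a \right)} = - \frac{1}{380}$ ($l{\left(C,a \right)} = \frac{1}{-903 + 523} = \frac{1}{-380} = - \frac{1}{380}$)
$-231378 + l{\left(-278,149 - 25 \right)} = -231378 - \frac{1}{380} = - \frac{87923641}{380}$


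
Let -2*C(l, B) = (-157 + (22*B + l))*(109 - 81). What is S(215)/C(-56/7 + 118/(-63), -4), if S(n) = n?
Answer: 1935/32114 ≈ 0.060254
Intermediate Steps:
C(l, B) = 2198 - 308*B - 14*l (C(l, B) = -(-157 + (22*B + l))*(109 - 81)/2 = -(-157 + (l + 22*B))*28/2 = -(-157 + l + 22*B)*28/2 = -(-4396 + 28*l + 616*B)/2 = 2198 - 308*B - 14*l)
S(215)/C(-56/7 + 118/(-63), -4) = 215/(2198 - 308*(-4) - 14*(-56/7 + 118/(-63))) = 215/(2198 + 1232 - 14*(-56*⅐ + 118*(-1/63))) = 215/(2198 + 1232 - 14*(-8 - 118/63)) = 215/(2198 + 1232 - 14*(-622/63)) = 215/(2198 + 1232 + 1244/9) = 215/(32114/9) = 215*(9/32114) = 1935/32114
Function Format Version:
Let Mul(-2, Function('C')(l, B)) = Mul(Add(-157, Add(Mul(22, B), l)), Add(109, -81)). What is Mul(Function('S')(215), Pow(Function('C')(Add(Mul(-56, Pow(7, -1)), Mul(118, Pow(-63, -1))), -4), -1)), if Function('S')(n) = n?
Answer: Rational(1935, 32114) ≈ 0.060254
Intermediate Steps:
Function('C')(l, B) = Add(2198, Mul(-308, B), Mul(-14, l)) (Function('C')(l, B) = Mul(Rational(-1, 2), Mul(Add(-157, Add(Mul(22, B), l)), Add(109, -81))) = Mul(Rational(-1, 2), Mul(Add(-157, Add(l, Mul(22, B))), 28)) = Mul(Rational(-1, 2), Mul(Add(-157, l, Mul(22, B)), 28)) = Mul(Rational(-1, 2), Add(-4396, Mul(28, l), Mul(616, B))) = Add(2198, Mul(-308, B), Mul(-14, l)))
Mul(Function('S')(215), Pow(Function('C')(Add(Mul(-56, Pow(7, -1)), Mul(118, Pow(-63, -1))), -4), -1)) = Mul(215, Pow(Add(2198, Mul(-308, -4), Mul(-14, Add(Mul(-56, Pow(7, -1)), Mul(118, Pow(-63, -1))))), -1)) = Mul(215, Pow(Add(2198, 1232, Mul(-14, Add(Mul(-56, Rational(1, 7)), Mul(118, Rational(-1, 63))))), -1)) = Mul(215, Pow(Add(2198, 1232, Mul(-14, Add(-8, Rational(-118, 63)))), -1)) = Mul(215, Pow(Add(2198, 1232, Mul(-14, Rational(-622, 63))), -1)) = Mul(215, Pow(Add(2198, 1232, Rational(1244, 9)), -1)) = Mul(215, Pow(Rational(32114, 9), -1)) = Mul(215, Rational(9, 32114)) = Rational(1935, 32114)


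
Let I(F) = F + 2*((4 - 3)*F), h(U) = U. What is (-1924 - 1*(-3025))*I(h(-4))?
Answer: -13212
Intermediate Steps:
I(F) = 3*F (I(F) = F + 2*(1*F) = F + 2*F = 3*F)
(-1924 - 1*(-3025))*I(h(-4)) = (-1924 - 1*(-3025))*(3*(-4)) = (-1924 + 3025)*(-12) = 1101*(-12) = -13212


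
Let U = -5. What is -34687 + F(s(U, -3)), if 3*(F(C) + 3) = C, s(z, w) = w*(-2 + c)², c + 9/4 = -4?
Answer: -556129/16 ≈ -34758.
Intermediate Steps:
c = -25/4 (c = -9/4 - 4 = -25/4 ≈ -6.2500)
s(z, w) = 1089*w/16 (s(z, w) = w*(-2 - 25/4)² = w*(-33/4)² = w*(1089/16) = 1089*w/16)
F(C) = -3 + C/3
-34687 + F(s(U, -3)) = -34687 + (-3 + ((1089/16)*(-3))/3) = -34687 + (-3 + (⅓)*(-3267/16)) = -34687 + (-3 - 1089/16) = -34687 - 1137/16 = -556129/16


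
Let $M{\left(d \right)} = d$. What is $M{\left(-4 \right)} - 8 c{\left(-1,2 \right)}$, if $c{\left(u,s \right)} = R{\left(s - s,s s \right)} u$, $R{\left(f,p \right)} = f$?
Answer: $-4$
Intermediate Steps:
$c{\left(u,s \right)} = 0$ ($c{\left(u,s \right)} = \left(s - s\right) u = 0 u = 0$)
$M{\left(-4 \right)} - 8 c{\left(-1,2 \right)} = -4 - 0 = -4 + 0 = -4$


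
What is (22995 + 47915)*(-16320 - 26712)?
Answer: -3051399120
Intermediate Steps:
(22995 + 47915)*(-16320 - 26712) = 70910*(-43032) = -3051399120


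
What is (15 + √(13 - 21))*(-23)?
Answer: -345 - 46*I*√2 ≈ -345.0 - 65.054*I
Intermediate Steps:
(15 + √(13 - 21))*(-23) = (15 + √(-8))*(-23) = (15 + 2*I*√2)*(-23) = -345 - 46*I*√2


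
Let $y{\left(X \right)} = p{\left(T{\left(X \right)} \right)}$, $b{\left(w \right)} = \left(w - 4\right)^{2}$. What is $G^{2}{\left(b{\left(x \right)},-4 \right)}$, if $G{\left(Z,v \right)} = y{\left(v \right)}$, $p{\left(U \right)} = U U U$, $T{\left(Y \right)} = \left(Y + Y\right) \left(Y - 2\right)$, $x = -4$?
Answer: $12230590464$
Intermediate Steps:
$b{\left(w \right)} = \left(-4 + w\right)^{2}$
$T{\left(Y \right)} = 2 Y \left(-2 + Y\right)$
$p{\left(U \right)} = U^{3}$ ($p{\left(U \right)} = U^{2} U = U^{3}$)
$y{\left(X \right)} = 8 X^{3} \left(-2 + X\right)^{3}$ ($y{\left(X \right)} = \left(2 X \left(-2 + X\right)\right)^{3} = 8 X^{3} \left(-2 + X\right)^{3}$)
$G{\left(Z,v \right)} = 8 v^{3} \left(-2 + v\right)^{3}$
$G^{2}{\left(b{\left(x \right)},-4 \right)} = \left(8 \left(-4\right)^{3} \left(-2 - 4\right)^{3}\right)^{2} = \left(8 \left(-64\right) \left(-6\right)^{3}\right)^{2} = \left(8 \left(-64\right) \left(-216\right)\right)^{2} = 110592^{2} = 12230590464$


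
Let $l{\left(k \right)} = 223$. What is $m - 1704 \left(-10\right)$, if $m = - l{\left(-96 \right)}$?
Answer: $16817$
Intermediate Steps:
$m = -223$ ($m = \left(-1\right) 223 = -223$)
$m - 1704 \left(-10\right) = -223 - 1704 \left(-10\right) = -223 - -17040 = -223 + 17040 = 16817$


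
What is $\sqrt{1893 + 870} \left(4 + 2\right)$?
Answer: $18 \sqrt{307} \approx 315.39$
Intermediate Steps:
$\sqrt{1893 + 870} \left(4 + 2\right) = \sqrt{2763} \cdot 6 = 3 \sqrt{307} \cdot 6 = 18 \sqrt{307}$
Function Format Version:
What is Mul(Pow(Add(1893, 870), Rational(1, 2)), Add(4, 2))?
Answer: Mul(18, Pow(307, Rational(1, 2))) ≈ 315.39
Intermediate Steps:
Mul(Pow(Add(1893, 870), Rational(1, 2)), Add(4, 2)) = Mul(Pow(2763, Rational(1, 2)), 6) = Mul(Mul(3, Pow(307, Rational(1, 2))), 6) = Mul(18, Pow(307, Rational(1, 2)))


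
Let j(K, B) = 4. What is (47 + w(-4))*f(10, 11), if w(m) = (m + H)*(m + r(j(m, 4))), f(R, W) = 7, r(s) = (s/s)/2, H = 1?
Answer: 805/2 ≈ 402.50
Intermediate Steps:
r(s) = ½ (r(s) = 1*(½) = ½)
w(m) = (1 + m)*(½ + m) (w(m) = (m + 1)*(m + ½) = (1 + m)*(½ + m))
(47 + w(-4))*f(10, 11) = (47 + (½ + (-4)² + (3/2)*(-4)))*7 = (47 + (½ + 16 - 6))*7 = (47 + 21/2)*7 = (115/2)*7 = 805/2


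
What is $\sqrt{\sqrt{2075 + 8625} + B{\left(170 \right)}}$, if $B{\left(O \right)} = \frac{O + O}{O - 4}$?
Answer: $\frac{\sqrt{14110 + 68890 \sqrt{107}}}{83} \approx 10.271$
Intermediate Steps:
$B{\left(O \right)} = \frac{2 O}{-4 + O}$
$\sqrt{\sqrt{2075 + 8625} + B{\left(170 \right)}} = \sqrt{\sqrt{2075 + 8625} + 2 \cdot 170 \frac{1}{-4 + 170}} = \sqrt{\sqrt{10700} + 2 \cdot 170 \cdot \frac{1}{166}} = \sqrt{10 \sqrt{107} + 2 \cdot 170 \cdot \frac{1}{166}} = \sqrt{10 \sqrt{107} + \frac{170}{83}} = \sqrt{\frac{170}{83} + 10 \sqrt{107}}$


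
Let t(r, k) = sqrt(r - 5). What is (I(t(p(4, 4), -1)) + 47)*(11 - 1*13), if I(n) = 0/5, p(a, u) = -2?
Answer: -94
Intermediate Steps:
t(r, k) = sqrt(-5 + r)
I(n) = 0 (I(n) = 0*(1/5) = 0)
(I(t(p(4, 4), -1)) + 47)*(11 - 1*13) = (0 + 47)*(11 - 1*13) = 47*(11 - 13) = 47*(-2) = -94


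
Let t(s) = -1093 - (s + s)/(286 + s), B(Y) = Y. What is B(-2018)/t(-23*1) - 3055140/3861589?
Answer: 1171389623506/1109870879257 ≈ 1.0554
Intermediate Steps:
t(s) = -1093 - 2*s/(286 + s)
B(-2018)/t(-23*1) - 3055140/3861589 = -2018*(286 - 23*1)/(-312598 - (-25185)) - 3055140/3861589 = -2018*(286 - 23)/(-312598 - 1095*(-23)) - 3055140*1/3861589 = -2018*263/(-312598 + 25185) - 3055140/3861589 = -2018/((1/263)*(-287413)) - 3055140/3861589 = -2018/(-287413/263) - 3055140/3861589 = -2018*(-263/287413) - 3055140/3861589 = 530734/287413 - 3055140/3861589 = 1171389623506/1109870879257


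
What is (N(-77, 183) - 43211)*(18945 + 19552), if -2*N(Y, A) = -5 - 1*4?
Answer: -3326641261/2 ≈ -1.6633e+9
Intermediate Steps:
N(Y, A) = 9/2 (N(Y, A) = -(-5 - 1*4)/2 = -(-5 - 4)/2 = -½*(-9) = 9/2)
(N(-77, 183) - 43211)*(18945 + 19552) = (9/2 - 43211)*(18945 + 19552) = -86413/2*38497 = -3326641261/2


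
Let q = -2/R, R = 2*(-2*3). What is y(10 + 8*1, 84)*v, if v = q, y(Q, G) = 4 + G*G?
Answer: 3530/3 ≈ 1176.7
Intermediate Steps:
R = -12 (R = 2*(-6) = -12)
y(Q, G) = 4 + G**2
q = 1/6 (q = -2/(-12) = -2*(-1/12) = 1/6 ≈ 0.16667)
v = 1/6 ≈ 0.16667
y(10 + 8*1, 84)*v = (4 + 84**2)*(1/6) = (4 + 7056)*(1/6) = 7060*(1/6) = 3530/3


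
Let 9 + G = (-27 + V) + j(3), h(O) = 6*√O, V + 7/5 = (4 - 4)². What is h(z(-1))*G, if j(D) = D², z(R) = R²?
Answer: -852/5 ≈ -170.40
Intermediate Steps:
V = -7/5 (V = -7/5 + (4 - 4)² = -7/5 + 0² = -7/5 + 0 = -7/5 ≈ -1.4000)
G = -142/5 (G = -9 + ((-27 - 7/5) + 3²) = -9 + (-142/5 + 9) = -9 - 97/5 = -142/5 ≈ -28.400)
h(z(-1))*G = (6*√((-1)²))*(-142/5) = (6*√1)*(-142/5) = (6*1)*(-142/5) = 6*(-142/5) = -852/5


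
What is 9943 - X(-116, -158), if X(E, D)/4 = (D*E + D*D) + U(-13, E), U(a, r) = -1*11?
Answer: -163181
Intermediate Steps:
U(a, r) = -11
X(E, D) = -44 + 4*D**2 + 4*D*E (X(E, D) = 4*((D*E + D*D) - 11) = 4*((D*E + D**2) - 11) = 4*((D**2 + D*E) - 11) = 4*(-11 + D**2 + D*E) = -44 + 4*D**2 + 4*D*E)
9943 - X(-116, -158) = 9943 - (-44 + 4*(-158)**2 + 4*(-158)*(-116)) = 9943 - (-44 + 4*24964 + 73312) = 9943 - (-44 + 99856 + 73312) = 9943 - 1*173124 = 9943 - 173124 = -163181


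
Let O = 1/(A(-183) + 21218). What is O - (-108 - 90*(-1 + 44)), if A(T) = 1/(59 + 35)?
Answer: 7934093248/1994493 ≈ 3978.0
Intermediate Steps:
A(T) = 1/94
O = 94/1994493 (O = 1/(1/94 + 21218) = 1/(1994493/94) = 94/1994493 ≈ 4.7130e-5)
O - (-108 - 90*(-1 + 44)) = 94/1994493 - (-108 - 90*(-1 + 44)) = 94/1994493 - (-108 - 90*43) = 94/1994493 - (-108 - 3870) = 94/1994493 - 1*(-3978) = 94/1994493 + 3978 = 7934093248/1994493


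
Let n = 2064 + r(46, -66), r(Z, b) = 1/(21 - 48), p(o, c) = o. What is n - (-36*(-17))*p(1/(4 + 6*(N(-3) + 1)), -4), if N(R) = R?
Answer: 115585/54 ≈ 2140.5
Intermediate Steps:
r(Z, b) = -1/27 (r(Z, b) = 1/(-27) = -1/27)
n = 55727/27 (n = 2064 - 1/27 = 55727/27 ≈ 2064.0)
n - (-36*(-17))*p(1/(4 + 6*(N(-3) + 1)), -4) = 55727/27 - (-36*(-17))/(4 + 6*(-3 + 1)) = 55727/27 - 612/(4 + 6*(-2)) = 55727/27 - 612/(4 - 12) = 55727/27 - 612/(-8) = 55727/27 - 612*(-1)/8 = 55727/27 - 1*(-153/2) = 55727/27 + 153/2 = 115585/54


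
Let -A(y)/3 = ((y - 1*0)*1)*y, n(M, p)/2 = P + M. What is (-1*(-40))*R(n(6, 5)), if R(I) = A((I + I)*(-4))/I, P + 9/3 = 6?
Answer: -138240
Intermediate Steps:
P = 3 (P = -3 + 6 = 3)
n(M, p) = 6 + 2*M (n(M, p) = 2*(3 + M) = 6 + 2*M)
A(y) = -3*y**2 (A(y) = -3*(y - 1*0)*1*y = -3*(y + 0)*1*y = -3*y*1*y = -3*y*y = -3*y**2)
R(I) = -192*I (R(I) = (-3*16*(I + I)**2)/I = (-3*64*I**2)/I = (-192*I**2)/I = -192*I)
(-1*(-40))*R(n(6, 5)) = (-1*(-40))*(-192*(6 + 2*6)) = 40*(-192*(6 + 12)) = 40*(-192*18) = 40*(-3456) = -138240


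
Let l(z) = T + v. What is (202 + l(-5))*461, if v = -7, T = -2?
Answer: 88973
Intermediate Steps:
l(z) = -9 (l(z) = -2 - 7 = -9)
(202 + l(-5))*461 = (202 - 9)*461 = 193*461 = 88973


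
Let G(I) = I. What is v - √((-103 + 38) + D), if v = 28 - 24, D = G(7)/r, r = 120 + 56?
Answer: 4 - I*√125763/44 ≈ 4.0 - 8.0598*I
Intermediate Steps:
r = 176
D = 7/176 ≈ 0.039773
v = 4
v - √((-103 + 38) + D) = 4 - √((-103 + 38) + 7/176) = 4 - √(-65 + 7/176) = 4 - √(-11433/176) = 4 - I*√125763/44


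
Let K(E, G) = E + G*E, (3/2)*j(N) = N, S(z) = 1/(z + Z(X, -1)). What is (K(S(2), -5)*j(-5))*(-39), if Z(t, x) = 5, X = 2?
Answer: -520/7 ≈ -74.286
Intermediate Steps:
S(z) = 1/(5 + z) (S(z) = 1/(z + 5) = 1/(5 + z))
j(N) = 2*N/3
K(E, G) = E + E*G
(K(S(2), -5)*j(-5))*(-39) = (((1 - 5)/(5 + 2))*((⅔)*(-5)))*(-39) = ((-4/7)*(-10/3))*(-39) = (((⅐)*(-4))*(-10/3))*(-39) = -4/7*(-10/3)*(-39) = (40/21)*(-39) = -520/7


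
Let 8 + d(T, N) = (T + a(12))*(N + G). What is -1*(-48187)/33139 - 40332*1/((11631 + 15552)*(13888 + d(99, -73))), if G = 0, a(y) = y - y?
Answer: 2904403353055/1997712802787 ≈ 1.4539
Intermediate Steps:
a(y) = 0
d(T, N) = -8 + N*T (d(T, N) = -8 + (T + 0)*(N + 0) = -8 + T*N = -8 + N*T)
-1*(-48187)/33139 - 40332*1/((11631 + 15552)*(13888 + d(99, -73))) = -1*(-48187)/33139 - 40332*1/((11631 + 15552)*(13888 + (-8 - 73*99))) = 48187*(1/33139) - 40332*1/(27183*(13888 + (-8 - 7227))) = 48187/33139 - 40332*1/(27183*(13888 - 7235)) = 48187/33139 - 40332/(6653*27183) = 48187/33139 - 40332/180848499 = 48187/33139 - 40332*1/180848499 = 48187/33139 - 13444/60282833 = 2904403353055/1997712802787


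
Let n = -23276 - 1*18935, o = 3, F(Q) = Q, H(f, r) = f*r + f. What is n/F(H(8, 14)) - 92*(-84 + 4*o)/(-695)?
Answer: -1205261/3336 ≈ -361.29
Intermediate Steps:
H(f, r) = f + f*r
n = -42211 (n = -23276 - 18935 = -42211)
n/F(H(8, 14)) - 92*(-84 + 4*o)/(-695) = -42211*1/(8*(1 + 14)) - 92*(-84 + 4*3)/(-695) = -42211/(8*15) - 92*(-84 + 12)*(-1/695) = -42211/120 - 92*(-72)*(-1/695) = -42211*1/120 + 6624*(-1/695) = -42211/120 - 6624/695 = -1205261/3336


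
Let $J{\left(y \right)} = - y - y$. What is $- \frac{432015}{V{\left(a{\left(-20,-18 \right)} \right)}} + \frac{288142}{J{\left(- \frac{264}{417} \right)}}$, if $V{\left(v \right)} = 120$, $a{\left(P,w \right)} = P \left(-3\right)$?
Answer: $\frac{9854529}{44} \approx 2.2397 \cdot 10^{5}$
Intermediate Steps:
$a{\left(P,w \right)} = - 3 P$
$J{\left(y \right)} = - 2 y$
$- \frac{432015}{V{\left(a{\left(-20,-18 \right)} \right)}} + \frac{288142}{J{\left(- \frac{264}{417} \right)}} = - \frac{432015}{120} + \frac{288142}{\left(-2\right) \left(- \frac{264}{417}\right)} = \left(-432015\right) \frac{1}{120} + \frac{288142}{\left(-2\right) \left(\left(-264\right) \frac{1}{417}\right)} = - \frac{28801}{8} + \frac{288142}{\left(-2\right) \left(- \frac{88}{139}\right)} = - \frac{28801}{8} + \frac{288142}{\frac{176}{139}} = - \frac{28801}{8} + 288142 \cdot \frac{139}{176} = - \frac{28801}{8} + \frac{20025869}{88} = \frac{9854529}{44}$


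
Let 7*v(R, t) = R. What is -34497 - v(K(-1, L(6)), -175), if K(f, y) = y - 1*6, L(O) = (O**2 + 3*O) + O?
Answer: -241533/7 ≈ -34505.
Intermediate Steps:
L(O) = O**2 + 4*O
K(f, y) = -6 + y (K(f, y) = y - 6 = -6 + y)
v(R, t) = R/7
-34497 - v(K(-1, L(6)), -175) = -34497 - (-6 + 6*(4 + 6))/7 = -34497 - (-6 + 6*10)/7 = -34497 - (-6 + 60)/7 = -34497 - 54/7 = -241533/7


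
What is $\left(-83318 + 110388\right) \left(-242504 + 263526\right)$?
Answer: $569065540$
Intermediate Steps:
$\left(-83318 + 110388\right) \left(-242504 + 263526\right) = 27070 \cdot 21022 = 569065540$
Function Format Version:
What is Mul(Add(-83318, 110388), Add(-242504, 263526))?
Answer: 569065540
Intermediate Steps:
Mul(Add(-83318, 110388), Add(-242504, 263526)) = Mul(27070, 21022) = 569065540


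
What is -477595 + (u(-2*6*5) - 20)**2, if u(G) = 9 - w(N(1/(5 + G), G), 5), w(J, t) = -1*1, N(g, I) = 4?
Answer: -477495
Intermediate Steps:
w(J, t) = -1
u(G) = 10 (u(G) = 9 - 1*(-1) = 9 + 1 = 10)
-477595 + (u(-2*6*5) - 20)**2 = -477595 + (10 - 20)**2 = -477595 + (-10)**2 = -477595 + 100 = -477495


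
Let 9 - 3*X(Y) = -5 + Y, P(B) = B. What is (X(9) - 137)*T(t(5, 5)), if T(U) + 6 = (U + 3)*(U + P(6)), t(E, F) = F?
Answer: -33292/3 ≈ -11097.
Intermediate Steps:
X(Y) = 14/3 - Y/3 (X(Y) = 3 - (-5 + Y)/3 = 3 + (5/3 - Y/3) = 14/3 - Y/3)
T(U) = -6 + (3 + U)*(6 + U) (T(U) = -6 + (U + 3)*(U + 6) = -6 + (3 + U)*(6 + U))
(X(9) - 137)*T(t(5, 5)) = ((14/3 - ⅓*9) - 137)*(12 + 5² + 9*5) = ((14/3 - 3) - 137)*(12 + 25 + 45) = (5/3 - 137)*82 = -406/3*82 = -33292/3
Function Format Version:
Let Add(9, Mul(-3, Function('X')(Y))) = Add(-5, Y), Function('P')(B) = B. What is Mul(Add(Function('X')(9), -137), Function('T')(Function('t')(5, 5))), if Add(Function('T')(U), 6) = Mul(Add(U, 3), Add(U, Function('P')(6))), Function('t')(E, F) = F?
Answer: Rational(-33292, 3) ≈ -11097.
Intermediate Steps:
Function('X')(Y) = Add(Rational(14, 3), Mul(Rational(-1, 3), Y)) (Function('X')(Y) = Add(3, Mul(Rational(-1, 3), Add(-5, Y))) = Add(3, Add(Rational(5, 3), Mul(Rational(-1, 3), Y))) = Add(Rational(14, 3), Mul(Rational(-1, 3), Y)))
Function('T')(U) = Add(-6, Mul(Add(3, U), Add(6, U))) (Function('T')(U) = Add(-6, Mul(Add(U, 3), Add(U, 6))) = Add(-6, Mul(Add(3, U), Add(6, U))))
Mul(Add(Function('X')(9), -137), Function('T')(Function('t')(5, 5))) = Mul(Add(Add(Rational(14, 3), Mul(Rational(-1, 3), 9)), -137), Add(12, Pow(5, 2), Mul(9, 5))) = Mul(Add(Add(Rational(14, 3), -3), -137), Add(12, 25, 45)) = Mul(Add(Rational(5, 3), -137), 82) = Mul(Rational(-406, 3), 82) = Rational(-33292, 3)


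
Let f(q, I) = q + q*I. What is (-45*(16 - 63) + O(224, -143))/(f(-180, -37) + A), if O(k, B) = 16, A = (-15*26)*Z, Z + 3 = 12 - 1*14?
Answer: 2131/8430 ≈ 0.25279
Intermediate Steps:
Z = -5 (Z = -3 + (12 - 1*14) = -3 + (12 - 14) = -3 - 2 = -5)
f(q, I) = q + I*q
A = 1950 (A = -15*26*(-5) = -390*(-5) = 1950)
(-45*(16 - 63) + O(224, -143))/(f(-180, -37) + A) = (-45*(16 - 63) + 16)/(-180*(1 - 37) + 1950) = (-45*(-47) + 16)/(-180*(-36) + 1950) = (2115 + 16)/(6480 + 1950) = 2131/8430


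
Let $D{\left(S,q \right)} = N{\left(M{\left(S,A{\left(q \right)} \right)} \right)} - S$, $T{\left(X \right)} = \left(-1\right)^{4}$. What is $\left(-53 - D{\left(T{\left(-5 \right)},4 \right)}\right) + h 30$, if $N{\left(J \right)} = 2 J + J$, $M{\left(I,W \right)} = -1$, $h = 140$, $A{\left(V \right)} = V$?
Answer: $4151$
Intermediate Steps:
$T{\left(X \right)} = 1$
$N{\left(J \right)} = 3 J$
$D{\left(S,q \right)} = -3 - S$ ($D{\left(S,q \right)} = 3 \left(-1\right) - S = -3 - S$)
$\left(-53 - D{\left(T{\left(-5 \right)},4 \right)}\right) + h 30 = \left(-53 - \left(-3 - 1\right)\right) + 140 \cdot 30 = \left(-53 - \left(-3 - 1\right)\right) + 4200 = \left(-53 - -4\right) + 4200 = \left(-53 + 4\right) + 4200 = -49 + 4200 = 4151$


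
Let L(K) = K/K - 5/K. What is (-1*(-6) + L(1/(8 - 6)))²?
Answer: 9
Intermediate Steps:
L(K) = 1 - 5/K
(-1*(-6) + L(1/(8 - 6)))² = (-1*(-6) + (-5 + 1/(8 - 6))/(1/(8 - 6)))² = (6 + (-5 + 1/2)/(1/2))² = (6 + (-5 + ½)/(½))² = (6 + 2*(-9/2))² = (6 - 9)² = (-3)² = 9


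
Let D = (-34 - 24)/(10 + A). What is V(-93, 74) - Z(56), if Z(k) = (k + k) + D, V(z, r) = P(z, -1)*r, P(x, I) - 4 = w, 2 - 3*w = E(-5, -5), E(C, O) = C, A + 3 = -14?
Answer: 7316/21 ≈ 348.38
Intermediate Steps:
A = -17 (A = -3 - 14 = -17)
D = 58/7 (D = (-34 - 24)/(10 - 17) = -58/(-7) = -58*(-⅐) = 58/7 ≈ 8.2857)
w = 7/3 (w = ⅔ - ⅓*(-5) = ⅔ + 5/3 = 7/3 ≈ 2.3333)
P(x, I) = 19/3 (P(x, I) = 4 + 7/3 = 19/3)
V(z, r) = 19*r/3
Z(k) = 58/7 + 2*k (Z(k) = (k + k) + 58/7 = 2*k + 58/7 = 58/7 + 2*k)
V(-93, 74) - Z(56) = (19/3)*74 - (58/7 + 2*56) = 1406/3 - (58/7 + 112) = 1406/3 - 1*842/7 = 1406/3 - 842/7 = 7316/21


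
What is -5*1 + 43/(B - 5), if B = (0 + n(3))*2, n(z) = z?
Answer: 38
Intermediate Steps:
B = 6 (B = (0 + 3)*2 = 3*2 = 6)
-5*1 + 43/(B - 5) = -5*1 + 43/(6 - 5) = -5 + 43/1 = -5 + 43*1 = -5 + 43 = 38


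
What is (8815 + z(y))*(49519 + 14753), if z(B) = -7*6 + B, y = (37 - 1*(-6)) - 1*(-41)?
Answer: 569257104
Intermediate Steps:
y = 84 (y = (37 + 6) + 41 = 43 + 41 = 84)
z(B) = -42 + B
(8815 + z(y))*(49519 + 14753) = (8815 + (-42 + 84))*(49519 + 14753) = (8815 + 42)*64272 = 8857*64272 = 569257104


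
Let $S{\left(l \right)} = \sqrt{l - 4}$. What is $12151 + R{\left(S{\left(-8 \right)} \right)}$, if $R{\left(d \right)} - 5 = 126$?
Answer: $12282$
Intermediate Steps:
$S{\left(l \right)} = \sqrt{-4 + l}$
$R{\left(d \right)} = 131$ ($R{\left(d \right)} = 5 + 126 = 131$)
$12151 + R{\left(S{\left(-8 \right)} \right)} = 12151 + 131 = 12282$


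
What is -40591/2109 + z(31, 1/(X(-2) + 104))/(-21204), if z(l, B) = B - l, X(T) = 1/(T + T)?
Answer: -2088654241/108529140 ≈ -19.245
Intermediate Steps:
X(T) = 1/(2*T)
-40591/2109 + z(31, 1/(X(-2) + 104))/(-21204) = -40591/2109 + (1/((½)/(-2) + 104) - 1*31)/(-21204) = -40591*1/2109 + (1/((½)*(-½) + 104) - 31)*(-1/21204) = -40591/2109 + (1/(-¼ + 104) - 31)*(-1/21204) = -40591/2109 + (1/(415/4) - 31)*(-1/21204) = -40591/2109 + (4/415 - 31)*(-1/21204) = -40591/2109 - 12861/415*(-1/21204) = -40591/2109 + 1429/977740 = -2088654241/108529140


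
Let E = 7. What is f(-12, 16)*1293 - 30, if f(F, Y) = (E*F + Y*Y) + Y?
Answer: 243054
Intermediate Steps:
f(F, Y) = Y + Y² + 7*F (f(F, Y) = (7*F + Y*Y) + Y = (7*F + Y²) + Y = (Y² + 7*F) + Y = Y + Y² + 7*F)
f(-12, 16)*1293 - 30 = (16 + 16² + 7*(-12))*1293 - 30 = (16 + 256 - 84)*1293 - 30 = 188*1293 - 30 = 243084 - 30 = 243054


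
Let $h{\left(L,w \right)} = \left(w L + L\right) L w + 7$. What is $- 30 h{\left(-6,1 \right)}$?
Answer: $-2370$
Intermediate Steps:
$h{\left(L,w \right)} = 7 + L w \left(L + L w\right)$ ($h{\left(L,w \right)} = \left(L w + L\right) L w + 7 = \left(L + L w\right) L w + 7 = L \left(L + L w\right) w + 7 = L w \left(L + L w\right) + 7 = 7 + L w \left(L + L w\right)$)
$- 30 h{\left(-6,1 \right)} = - 30 \left(7 + 1 \left(-6\right)^{2} + \left(-6\right)^{2} \cdot 1^{2}\right) = - 30 \left(7 + 1 \cdot 36 + 36 \cdot 1\right) = - 30 \left(7 + 36 + 36\right) = \left(-30\right) 79 = -2370$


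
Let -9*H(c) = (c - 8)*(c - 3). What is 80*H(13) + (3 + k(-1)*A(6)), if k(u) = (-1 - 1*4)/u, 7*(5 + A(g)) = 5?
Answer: -29161/63 ≈ -462.87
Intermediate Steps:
A(g) = -30/7 (A(g) = -5 + (1/7)*5 = -5 + 5/7 = -30/7)
k(u) = -5/u (k(u) = (-1 - 4)/u = -5/u)
H(c) = -(-8 + c)*(-3 + c)/9 (H(c) = -(c - 8)*(c - 3)/9 = -(-8 + c)*(-3 + c)/9)
80*H(13) + (3 + k(-1)*A(6)) = 80*(-8/3 - 1/9*13**2 + (11/9)*13) + (3 - 5/(-1)*(-30/7)) = 80*(-8/3 - 1/9*169 + 143/9) + (3 - 5*(-1)*(-30/7)) = 80*(-8/3 - 169/9 + 143/9) + (3 + 5*(-30/7)) = 80*(-50/9) + (3 - 150/7) = -4000/9 - 129/7 = -29161/63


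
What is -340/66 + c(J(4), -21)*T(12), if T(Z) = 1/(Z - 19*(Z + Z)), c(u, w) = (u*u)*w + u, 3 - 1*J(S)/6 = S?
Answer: -8389/2442 ≈ -3.4353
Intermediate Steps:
J(S) = 18 - 6*S
c(u, w) = u + w*u**2 (c(u, w) = u**2*w + u = w*u**2 + u = u + w*u**2)
T(Z) = -1/(37*Z) (T(Z) = 1/(Z - 38*Z) = 1/(-37*Z) = -1/(37*Z))
-340/66 + c(J(4), -21)*T(12) = -340/66 + ((18 - 6*4)*(1 + (18 - 6*4)*(-21)))*(-1/37/12) = -340*1/66 + ((18 - 24)*(1 + (18 - 24)*(-21)))*(-1/37*1/12) = -170/33 - 6*(1 - 6*(-21))*(-1/444) = -170/33 - 6*(1 + 126)*(-1/444) = -170/33 - 6*127*(-1/444) = -170/33 - 762*(-1/444) = -170/33 + 127/74 = -8389/2442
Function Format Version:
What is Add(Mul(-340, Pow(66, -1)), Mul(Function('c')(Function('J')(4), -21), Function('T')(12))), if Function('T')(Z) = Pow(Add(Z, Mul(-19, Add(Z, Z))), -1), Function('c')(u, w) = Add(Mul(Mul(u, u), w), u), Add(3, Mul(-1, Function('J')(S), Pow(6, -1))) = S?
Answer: Rational(-8389, 2442) ≈ -3.4353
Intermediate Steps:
Function('J')(S) = Add(18, Mul(-6, S))
Function('c')(u, w) = Add(u, Mul(w, Pow(u, 2))) (Function('c')(u, w) = Add(Mul(Pow(u, 2), w), u) = Add(Mul(w, Pow(u, 2)), u) = Add(u, Mul(w, Pow(u, 2))))
Function('T')(Z) = Mul(Rational(-1, 37), Pow(Z, -1)) (Function('T')(Z) = Pow(Add(Z, Mul(-19, Mul(2, Z))), -1) = Pow(Add(Z, Mul(-38, Z)), -1) = Pow(Mul(-37, Z), -1) = Mul(Rational(-1, 37), Pow(Z, -1)))
Add(Mul(-340, Pow(66, -1)), Mul(Function('c')(Function('J')(4), -21), Function('T')(12))) = Add(Mul(-340, Pow(66, -1)), Mul(Mul(Add(18, Mul(-6, 4)), Add(1, Mul(Add(18, Mul(-6, 4)), -21))), Mul(Rational(-1, 37), Pow(12, -1)))) = Add(Mul(-340, Rational(1, 66)), Mul(Mul(Add(18, -24), Add(1, Mul(Add(18, -24), -21))), Mul(Rational(-1, 37), Rational(1, 12)))) = Add(Rational(-170, 33), Mul(Mul(-6, Add(1, Mul(-6, -21))), Rational(-1, 444))) = Add(Rational(-170, 33), Mul(Mul(-6, Add(1, 126)), Rational(-1, 444))) = Add(Rational(-170, 33), Mul(Mul(-6, 127), Rational(-1, 444))) = Add(Rational(-170, 33), Mul(-762, Rational(-1, 444))) = Add(Rational(-170, 33), Rational(127, 74)) = Rational(-8389, 2442)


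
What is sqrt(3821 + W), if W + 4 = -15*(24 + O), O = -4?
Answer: sqrt(3517) ≈ 59.304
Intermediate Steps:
W = -304 (W = -4 - 15*(24 - 4) = -4 - 15*20 = -4 - 300 = -304)
sqrt(3821 + W) = sqrt(3821 - 304) = sqrt(3517)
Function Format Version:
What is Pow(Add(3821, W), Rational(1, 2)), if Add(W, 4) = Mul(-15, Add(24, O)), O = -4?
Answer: Pow(3517, Rational(1, 2)) ≈ 59.304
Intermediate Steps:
W = -304 (W = Add(-4, Mul(-15, Add(24, -4))) = Add(-4, Mul(-15, 20)) = Add(-4, -300) = -304)
Pow(Add(3821, W), Rational(1, 2)) = Pow(Add(3821, -304), Rational(1, 2)) = Pow(3517, Rational(1, 2))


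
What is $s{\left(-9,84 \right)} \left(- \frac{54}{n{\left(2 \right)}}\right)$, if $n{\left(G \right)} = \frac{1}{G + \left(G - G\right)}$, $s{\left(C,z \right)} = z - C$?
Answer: $-10044$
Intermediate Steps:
$n{\left(G \right)} = \frac{1}{G}$ ($n{\left(G \right)} = \frac{1}{G + 0} = \frac{1}{G}$)
$s{\left(-9,84 \right)} \left(- \frac{54}{n{\left(2 \right)}}\right) = \left(84 - -9\right) \left(- \frac{54}{\frac{1}{2}}\right) = \left(84 + 9\right) \left(- 54 \frac{1}{\frac{1}{2}}\right) = 93 \left(\left(-54\right) 2\right) = 93 \left(-108\right) = -10044$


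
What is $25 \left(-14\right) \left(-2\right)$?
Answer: $700$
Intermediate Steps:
$25 \left(-14\right) \left(-2\right) = \left(-350\right) \left(-2\right) = 700$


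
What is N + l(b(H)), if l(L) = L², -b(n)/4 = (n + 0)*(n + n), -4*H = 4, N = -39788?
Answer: -39724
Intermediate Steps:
H = -1 (H = -¼*4 = -1)
b(n) = -8*n² (b(n) = -4*(n + 0)*(n + n) = -4*n*2*n = -8*n²)
N + l(b(H)) = -39788 + (-8*(-1)²)² = -39788 + (-8*1)² = -39788 + (-8)² = -39788 + 64 = -39724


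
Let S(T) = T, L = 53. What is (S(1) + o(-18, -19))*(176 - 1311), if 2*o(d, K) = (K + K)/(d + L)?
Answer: -3632/7 ≈ -518.86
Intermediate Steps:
o(d, K) = K/(53 + d) (o(d, K) = ((K + K)/(d + 53))/2 = ((2*K)/(53 + d))/2 = (2*K/(53 + d))/2 = K/(53 + d))
(S(1) + o(-18, -19))*(176 - 1311) = (1 - 19/(53 - 18))*(176 - 1311) = (1 - 19/35)*(-1135) = (16/35)*(-1135) = -3632/7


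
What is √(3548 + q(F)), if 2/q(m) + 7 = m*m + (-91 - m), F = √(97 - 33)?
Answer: √1564647/21 ≈ 59.565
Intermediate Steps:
F = 8 (F = √64 = 8)
q(m) = 2/(-98 + m² - m) (q(m) = 2/(-7 + (m*m + (-91 - m))) = 2/(-7 + (m² + (-91 - m))) = 2/(-7 + (-91 + m² - m)) = 2/(-98 + m² - m))
√(3548 + q(F)) = √(3548 + 2/(-98 + 8² - 1*8)) = √(3548 + 2/(-98 + 64 - 8)) = √(3548 + 2/(-42)) = √(3548 + 2*(-1/42)) = √(3548 - 1/21) = √(74507/21) = √1564647/21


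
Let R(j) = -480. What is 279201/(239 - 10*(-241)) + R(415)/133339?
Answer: 12409036873/117738337 ≈ 105.40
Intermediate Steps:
279201/(239 - 10*(-241)) + R(415)/133339 = 279201/(239 - 10*(-241)) - 480/133339 = 279201/(239 + 2410) - 480*1/133339 = 279201/2649 - 480/133339 = 279201*(1/2649) - 480/133339 = 93067/883 - 480/133339 = 12409036873/117738337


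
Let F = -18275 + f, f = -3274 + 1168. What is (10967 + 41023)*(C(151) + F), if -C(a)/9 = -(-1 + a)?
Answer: -989421690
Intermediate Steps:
f = -2106
C(a) = -9 + 9*a (C(a) = -(-9)*(-1 + a) = -9*(1 - a) = -9 + 9*a)
F = -20381 (F = -18275 - 2106 = -20381)
(10967 + 41023)*(C(151) + F) = (10967 + 41023)*((-9 + 9*151) - 20381) = 51990*((-9 + 1359) - 20381) = 51990*(1350 - 20381) = 51990*(-19031) = -989421690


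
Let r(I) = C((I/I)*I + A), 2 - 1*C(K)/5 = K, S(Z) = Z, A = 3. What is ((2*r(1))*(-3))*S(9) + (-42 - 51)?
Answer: 447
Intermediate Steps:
C(K) = 10 - 5*K
r(I) = -5 - 5*I (r(I) = 10 - 5*((I/I)*I + 3) = 10 - 5*(1*I + 3) = 10 - 5*(I + 3) = 10 - 5*(3 + I) = 10 + (-15 - 5*I) = -5 - 5*I)
((2*r(1))*(-3))*S(9) + (-42 - 51) = ((2*(-5 - 5*1))*(-3))*9 + (-42 - 51) = ((2*(-5 - 5))*(-3))*9 - 93 = ((2*(-10))*(-3))*9 - 93 = -20*(-3)*9 - 93 = 60*9 - 93 = 540 - 93 = 447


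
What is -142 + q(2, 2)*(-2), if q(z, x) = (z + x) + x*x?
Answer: -158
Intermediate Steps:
q(z, x) = x + z + x² (q(z, x) = (x + z) + x² = x + z + x²)
-142 + q(2, 2)*(-2) = -142 + (2 + 2 + 2²)*(-2) = -142 + (2 + 2 + 4)*(-2) = -142 + 8*(-2) = -142 - 16 = -158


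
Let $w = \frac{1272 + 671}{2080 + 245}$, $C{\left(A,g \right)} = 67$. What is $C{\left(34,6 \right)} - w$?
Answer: $\frac{153832}{2325} \approx 66.164$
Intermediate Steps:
$w = \frac{1943}{2325} \approx 0.8357$
$C{\left(34,6 \right)} - w = 67 - \frac{1943}{2325} = \frac{153832}{2325}$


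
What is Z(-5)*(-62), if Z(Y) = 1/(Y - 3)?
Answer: 31/4 ≈ 7.7500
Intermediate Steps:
Z(Y) = 1/(-3 + Y)
Z(-5)*(-62) = -62/(-3 - 5) = -62/(-8) = -⅛*(-62) = 31/4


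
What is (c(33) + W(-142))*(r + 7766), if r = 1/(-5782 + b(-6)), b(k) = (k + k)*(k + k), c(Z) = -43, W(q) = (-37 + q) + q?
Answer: -7968816674/2819 ≈ -2.8268e+6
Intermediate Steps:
W(q) = -37 + 2*q
b(k) = 4*k**2 (b(k) = (2*k)*(2*k) = 4*k**2)
r = -1/5638 (r = 1/(-5782 + 4*(-6)**2) = 1/(-5782 + 4*36) = 1/(-5782 + 144) = 1/(-5638) = -1/5638 ≈ -0.00017737)
(c(33) + W(-142))*(r + 7766) = (-43 + (-37 + 2*(-142)))*(-1/5638 + 7766) = (-43 + (-37 - 284))*(43784707/5638) = (-43 - 321)*(43784707/5638) = -364*43784707/5638 = -7968816674/2819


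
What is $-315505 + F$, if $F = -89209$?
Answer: $-404714$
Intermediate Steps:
$-315505 + F = -315505 - 89209 = -404714$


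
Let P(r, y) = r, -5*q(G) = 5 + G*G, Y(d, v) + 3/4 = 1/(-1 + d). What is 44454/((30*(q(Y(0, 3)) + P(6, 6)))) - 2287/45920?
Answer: 5442737743/16117920 ≈ 337.68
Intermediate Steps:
Y(d, v) = -¾ + 1/(-1 + d)
q(G) = -1 - G²/5 (q(G) = -(5 + G*G)/5 = -(5 + G²)/5 = -1 - G²/5)
44454/((30*(q(Y(0, 3)) + P(6, 6)))) - 2287/45920 = 44454/((30*((-1 - (7 - 3*0)²/(16*(-1 + 0)²)/5) + 6))) - 2287/45920 = 44454/((30*((-1 - (7 + 0)²/16/5) + 6))) - 2287*1/45920 = 44454/((30*((-1 - ((¼)*(-1)*7)²/5) + 6))) - 2287/45920 = 44454/((30*((-1 - (-7/4)²/5) + 6))) - 2287/45920 = 44454/((30*((-1 - ⅕*49/16) + 6))) - 2287/45920 = 44454/((30*((-1 - 49/80) + 6))) - 2287/45920 = 44454/((30*(-129/80 + 6))) - 2287/45920 = 44454/((30*(351/80))) - 2287/45920 = 44454/(1053/8) - 2287/45920 = 44454*(8/1053) - 2287/45920 = 118544/351 - 2287/45920 = 5442737743/16117920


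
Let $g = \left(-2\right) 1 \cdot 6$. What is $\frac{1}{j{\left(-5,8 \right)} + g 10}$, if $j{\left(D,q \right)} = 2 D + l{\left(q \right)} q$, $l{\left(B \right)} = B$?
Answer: $- \frac{1}{66} \approx -0.015152$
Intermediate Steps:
$j{\left(D,q \right)} = q^{2} + 2 D$ ($j{\left(D,q \right)} = 2 D + q q = 2 D + q^{2} = q^{2} + 2 D$)
$g = -12$ ($g = \left(-2\right) 6 = -12$)
$\frac{1}{j{\left(-5,8 \right)} + g 10} = \frac{1}{\left(8^{2} + 2 \left(-5\right)\right) - 120} = \frac{1}{\left(64 - 10\right) - 120} = \frac{1}{54 - 120} = \frac{1}{-66} = - \frac{1}{66}$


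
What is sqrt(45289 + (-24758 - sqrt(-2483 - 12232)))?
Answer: sqrt(20531 - 3*I*sqrt(1635)) ≈ 143.29 - 0.4233*I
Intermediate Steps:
sqrt(45289 + (-24758 - sqrt(-2483 - 12232))) = sqrt(45289 + (-24758 - sqrt(-14715))) = sqrt(45289 + (-24758 - 3*I*sqrt(1635))) = sqrt(20531 - 3*I*sqrt(1635))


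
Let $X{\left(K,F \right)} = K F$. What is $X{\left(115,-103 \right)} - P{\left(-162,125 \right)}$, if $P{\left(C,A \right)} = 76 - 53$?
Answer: $-11868$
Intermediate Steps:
$P{\left(C,A \right)} = 23$ ($P{\left(C,A \right)} = 76 - 53 = 23$)
$X{\left(K,F \right)} = F K$
$X{\left(115,-103 \right)} - P{\left(-162,125 \right)} = \left(-103\right) 115 - 23 = -11845 - 23 = -11868$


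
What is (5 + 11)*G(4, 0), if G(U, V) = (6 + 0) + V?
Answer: 96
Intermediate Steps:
G(U, V) = 6 + V
(5 + 11)*G(4, 0) = (5 + 11)*(6 + 0) = 16*6 = 96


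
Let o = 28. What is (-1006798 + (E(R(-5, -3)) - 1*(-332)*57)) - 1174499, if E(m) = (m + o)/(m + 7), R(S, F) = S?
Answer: -4324723/2 ≈ -2.1624e+6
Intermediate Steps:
E(m) = (28 + m)/(7 + m) (E(m) = (m + 28)/(m + 7) = (28 + m)/(7 + m))
(-1006798 + (E(R(-5, -3)) - 1*(-332)*57)) - 1174499 = (-1006798 + ((28 - 5)/(7 - 5) - 1*(-332)*57)) - 1174499 = (-1006798 + (23/2 + 332*57)) - 1174499 = (-1006798 + ((½)*23 + 18924)) - 1174499 = (-1006798 + (23/2 + 18924)) - 1174499 = (-1006798 + 37871/2) - 1174499 = -1975725/2 - 1174499 = -4324723/2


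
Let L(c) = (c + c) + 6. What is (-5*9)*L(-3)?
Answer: 0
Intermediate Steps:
L(c) = 6 + 2*c (L(c) = 2*c + 6 = 6 + 2*c)
(-5*9)*L(-3) = (-5*9)*(6 + 2*(-3)) = -45*(6 - 6) = -45*0 = 0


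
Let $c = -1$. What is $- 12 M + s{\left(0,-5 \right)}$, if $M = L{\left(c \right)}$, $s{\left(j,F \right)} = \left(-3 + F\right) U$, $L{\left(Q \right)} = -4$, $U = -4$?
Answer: $80$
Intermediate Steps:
$s{\left(j,F \right)} = 12 - 4 F$ ($s{\left(j,F \right)} = \left(-3 + F\right) \left(-4\right) = 12 - 4 F$)
$M = -4$
$- 12 M + s{\left(0,-5 \right)} = \left(-12\right) \left(-4\right) + \left(12 - -20\right) = 48 + \left(12 + 20\right) = 48 + 32 = 80$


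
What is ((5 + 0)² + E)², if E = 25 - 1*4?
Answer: 2116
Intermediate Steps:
E = 21 (E = 25 - 4 = 21)
((5 + 0)² + E)² = ((5 + 0)² + 21)² = (5² + 21)² = (25 + 21)² = 46² = 2116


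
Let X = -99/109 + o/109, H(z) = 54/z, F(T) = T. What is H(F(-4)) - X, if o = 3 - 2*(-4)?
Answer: -2767/218 ≈ -12.693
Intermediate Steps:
o = 11 (o = 3 + 8 = 11)
X = -88/109 (X = -99/109 + 11/109 = -88/109 ≈ -0.80734)
H(F(-4)) - X = 54/(-4) - 1*(-88/109) = 54*(-1/4) + 88/109 = -27/2 + 88/109 = -2767/218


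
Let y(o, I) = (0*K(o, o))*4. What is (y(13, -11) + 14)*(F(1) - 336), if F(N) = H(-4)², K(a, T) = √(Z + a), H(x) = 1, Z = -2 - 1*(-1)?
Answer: -4690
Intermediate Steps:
Z = -1 (Z = -2 + 1 = -1)
K(a, T) = √(-1 + a)
F(N) = 1 (F(N) = 1² = 1)
y(o, I) = 0 (y(o, I) = (0*√(-1 + o))*4 = 0*4 = 0)
(y(13, -11) + 14)*(F(1) - 336) = (0 + 14)*(1 - 336) = 14*(-335) = -4690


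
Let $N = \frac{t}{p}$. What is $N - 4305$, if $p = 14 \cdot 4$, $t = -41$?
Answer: $- \frac{241121}{56} \approx -4305.7$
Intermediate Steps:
$p = 56$
$N = - \frac{41}{56} \approx -0.73214$
$N - 4305 = - \frac{41}{56} - 4305 = - \frac{241121}{56}$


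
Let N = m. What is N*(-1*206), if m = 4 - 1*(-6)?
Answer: -2060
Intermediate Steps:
m = 10 (m = 4 + 6 = 10)
N = 10
N*(-1*206) = 10*(-1*206) = 10*(-206) = -2060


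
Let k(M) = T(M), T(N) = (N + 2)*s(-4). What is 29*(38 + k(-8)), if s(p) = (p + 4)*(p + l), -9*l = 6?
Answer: 1102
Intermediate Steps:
l = -2/3 (l = -1/9*6 = -2/3 ≈ -0.66667)
s(p) = (4 + p)*(-2/3 + p) (s(p) = (p + 4)*(p - 2/3) = (4 + p)*(-2/3 + p))
T(N) = 0 (T(N) = (N + 2)*(-8/3 + (-4)**2 + (10/3)*(-4)) = (2 + N)*(-8/3 + 16 - 40/3) = (2 + N)*0 = 0)
k(M) = 0
29*(38 + k(-8)) = 29*(38 + 0) = 29*38 = 1102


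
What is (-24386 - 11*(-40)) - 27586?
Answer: -51532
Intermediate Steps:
(-24386 - 11*(-40)) - 27586 = (-24386 + 440) - 27586 = -23946 - 27586 = -51532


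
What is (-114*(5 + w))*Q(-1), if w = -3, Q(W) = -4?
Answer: 912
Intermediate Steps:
(-114*(5 + w))*Q(-1) = -114*(5 - 3)*(-4) = -114*2*(-4) = -38*6*(-4) = -228*(-4) = 912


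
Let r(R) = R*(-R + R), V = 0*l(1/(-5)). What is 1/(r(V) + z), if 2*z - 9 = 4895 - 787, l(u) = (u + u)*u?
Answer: 2/4117 ≈ 0.00048579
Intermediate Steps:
l(u) = 2*u² (l(u) = (2*u)*u = 2*u²)
V = 0 (V = 0*(2*(1/(-5))²) = 0*(2*(-⅕)²) = 0*(2*(1/25)) = 0*(2/25) = 0)
r(R) = 0 (r(R) = R*0 = 0)
z = 4117/2 (z = 9/2 + (4895 - 787)/2 = 9/2 + (½)*4108 = 9/2 + 2054 = 4117/2 ≈ 2058.5)
1/(r(V) + z) = 1/(0 + 4117/2) = 1/(4117/2) = 2/4117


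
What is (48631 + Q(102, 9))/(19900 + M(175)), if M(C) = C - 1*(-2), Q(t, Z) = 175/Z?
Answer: 437854/180693 ≈ 2.4232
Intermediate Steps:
M(C) = 2 + C (M(C) = C + 2 = 2 + C)
(48631 + Q(102, 9))/(19900 + M(175)) = (48631 + 175/9)/(19900 + (2 + 175)) = (48631 + 175*(1/9))/(19900 + 177) = (48631 + 175/9)/20077 = (437854/9)*(1/20077) = 437854/180693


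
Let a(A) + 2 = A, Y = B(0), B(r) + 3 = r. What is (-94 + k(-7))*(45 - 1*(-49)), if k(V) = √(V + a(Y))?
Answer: -8836 + 188*I*√3 ≈ -8836.0 + 325.63*I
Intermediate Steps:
B(r) = -3 + r
Y = -3 (Y = -3 + 0 = -3)
a(A) = -2 + A
k(V) = √(-5 + V) (k(V) = √(V + (-2 - 3)) = √(V - 5) = √(-5 + V))
(-94 + k(-7))*(45 - 1*(-49)) = (-94 + √(-5 - 7))*(45 - 1*(-49)) = (-94 + √(-12))*(45 + 49) = (-94 + 2*I*√3)*94 = -8836 + 188*I*√3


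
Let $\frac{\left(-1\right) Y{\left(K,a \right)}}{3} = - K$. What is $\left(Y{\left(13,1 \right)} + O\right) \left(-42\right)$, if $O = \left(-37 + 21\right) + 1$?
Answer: $-1008$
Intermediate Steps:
$O = -15$ ($O = -16 + 1 = -15$)
$Y{\left(K,a \right)} = 3 K$ ($Y{\left(K,a \right)} = - 3 \left(- K\right) = 3 K$)
$\left(Y{\left(13,1 \right)} + O\right) \left(-42\right) = \left(3 \cdot 13 - 15\right) \left(-42\right) = \left(39 - 15\right) \left(-42\right) = 24 \left(-42\right) = -1008$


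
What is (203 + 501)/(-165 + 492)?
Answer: 704/327 ≈ 2.1529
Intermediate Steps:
(203 + 501)/(-165 + 492) = 704/327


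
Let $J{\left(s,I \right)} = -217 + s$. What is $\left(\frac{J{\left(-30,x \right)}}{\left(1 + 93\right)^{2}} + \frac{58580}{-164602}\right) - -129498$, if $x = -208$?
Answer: $\frac{94172173303941}{727211636} \approx 1.295 \cdot 10^{5}$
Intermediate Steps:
$\left(\frac{J{\left(-30,x \right)}}{\left(1 + 93\right)^{2}} + \frac{58580}{-164602}\right) - -129498 = \left(\frac{-217 - 30}{\left(1 + 93\right)^{2}} + \frac{58580}{-164602}\right) - -129498 = \left(- \frac{247}{94^{2}} + 58580 \left(- \frac{1}{164602}\right)\right) + 129498 = \left(- \frac{247}{8836} - \frac{29290}{82301}\right) + 129498 = - \frac{279134787}{727211636} + 129498 = \frac{94172173303941}{727211636}$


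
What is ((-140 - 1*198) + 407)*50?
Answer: 3450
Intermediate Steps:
((-140 - 1*198) + 407)*50 = ((-140 - 198) + 407)*50 = (-338 + 407)*50 = 69*50 = 3450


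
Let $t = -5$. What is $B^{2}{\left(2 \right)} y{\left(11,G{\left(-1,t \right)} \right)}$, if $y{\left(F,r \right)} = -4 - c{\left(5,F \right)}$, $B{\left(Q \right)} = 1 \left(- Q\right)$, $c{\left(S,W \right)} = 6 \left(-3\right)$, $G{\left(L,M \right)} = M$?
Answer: $56$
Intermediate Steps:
$c{\left(S,W \right)} = -18$
$B{\left(Q \right)} = - Q$
$y{\left(F,r \right)} = 14$ ($y{\left(F,r \right)} = -4 - -18 = -4 + 18 = 14$)
$B^{2}{\left(2 \right)} y{\left(11,G{\left(-1,t \right)} \right)} = \left(\left(-1\right) 2\right)^{2} \cdot 14 = \left(-2\right)^{2} \cdot 14 = 4 \cdot 14 = 56$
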